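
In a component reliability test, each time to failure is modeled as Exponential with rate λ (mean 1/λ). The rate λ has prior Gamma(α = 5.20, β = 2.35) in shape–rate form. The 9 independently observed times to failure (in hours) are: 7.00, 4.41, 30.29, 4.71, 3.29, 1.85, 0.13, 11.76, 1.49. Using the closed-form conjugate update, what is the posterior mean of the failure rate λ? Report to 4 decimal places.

With a Gamma(shape α, rate β) prior on the exponential rate λ, the posterior after n observations with total T = Σxᵢ is Gamma(α+n, β+T).
Sum of observations T = 64.93 hours; n = 9.
Posterior: Gamma(5.20+9, 2.35+64.93) = Gamma(14.20, 67.28).
Posterior mean of λ = α/β = 14.20/67.28 = 0.2111.

0.2111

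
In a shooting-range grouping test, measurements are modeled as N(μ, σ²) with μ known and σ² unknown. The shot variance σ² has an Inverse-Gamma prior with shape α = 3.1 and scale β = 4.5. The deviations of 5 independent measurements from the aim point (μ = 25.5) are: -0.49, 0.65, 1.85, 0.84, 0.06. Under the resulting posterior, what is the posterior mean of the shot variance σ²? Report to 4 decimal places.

1.4994

With known mean μ and an Inverse-Gamma(α, β) prior on σ², the Normal likelihood is conjugate: posterior is Inv-Gamma(α + n/2, β + Σ(xᵢ−μ)²/2).
Σ(xᵢ−μ)² = (-0.49)² + (0.65)² + (1.85)² + (0.84)² + (0.06)² = 4.7943.
Posterior: Inv-Gamma(3.1 + 5/2, 4.5 + 4.7943/2) = Inv-Gamma(5.60, 6.89715).
E[σ²|data] = β/(α−1) = 6.89715/4.60 = 1.4994.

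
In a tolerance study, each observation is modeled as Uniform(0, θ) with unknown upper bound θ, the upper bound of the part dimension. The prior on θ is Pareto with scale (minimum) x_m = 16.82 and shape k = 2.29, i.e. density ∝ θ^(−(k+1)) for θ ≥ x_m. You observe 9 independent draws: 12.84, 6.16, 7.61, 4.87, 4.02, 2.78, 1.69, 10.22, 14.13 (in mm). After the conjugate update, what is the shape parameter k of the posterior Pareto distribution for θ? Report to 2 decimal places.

11.29

A Pareto(scale x_m, shape k) prior on the upper bound θ of Uniform(0, θ) is conjugate: posterior is Pareto(max(x_m, max xᵢ), k + n).
Sample maximum = 14.13; prior scale x_m = 16.82 → posterior scale = max = 16.82.
Posterior shape = 2.29 + 9 = 11.29.
Posterior shape k = 11.29.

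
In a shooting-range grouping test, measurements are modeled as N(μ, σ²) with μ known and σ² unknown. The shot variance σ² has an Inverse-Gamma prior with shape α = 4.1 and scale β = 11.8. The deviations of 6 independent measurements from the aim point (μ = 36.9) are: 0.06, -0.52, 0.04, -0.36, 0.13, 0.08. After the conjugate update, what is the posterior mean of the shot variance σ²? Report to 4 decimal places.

1.9695

With known mean μ and an Inverse-Gamma(α, β) prior on σ², the Normal likelihood is conjugate: posterior is Inv-Gamma(α + n/2, β + Σ(xᵢ−μ)²/2).
Σ(xᵢ−μ)² = (0.06)² + (-0.52)² + (0.04)² + (-0.36)² + (0.13)² + (0.08)² = 0.4285.
Posterior: Inv-Gamma(4.1 + 6/2, 11.8 + 0.4285/2) = Inv-Gamma(7.10, 12.01425).
E[σ²|data] = β/(α−1) = 12.01425/6.10 = 1.9695.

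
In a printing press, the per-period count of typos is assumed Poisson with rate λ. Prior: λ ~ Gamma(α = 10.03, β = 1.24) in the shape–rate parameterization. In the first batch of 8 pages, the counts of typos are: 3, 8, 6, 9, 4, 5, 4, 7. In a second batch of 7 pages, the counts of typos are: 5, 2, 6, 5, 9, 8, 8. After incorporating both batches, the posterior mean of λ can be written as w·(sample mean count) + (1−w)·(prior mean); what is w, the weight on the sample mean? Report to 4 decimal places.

0.9236

With a Gamma(shape α, rate β) prior, the Poisson likelihood is conjugate: the posterior is Gamma(α + ΣXᵢ, β + n).
Total number of pages: n = 8 + 7 = 15.
Posterior mean = (α₀+S)/(β₀+n) = [n/(β₀+n)]·(S/n) + [β₀/(β₀+n)]·(α₀/β₀), so only n and β₀ enter the weight.
Weight on data w = n/(β₀+n) = 15/(1.24+15) = 15/16.24 = 0.9236.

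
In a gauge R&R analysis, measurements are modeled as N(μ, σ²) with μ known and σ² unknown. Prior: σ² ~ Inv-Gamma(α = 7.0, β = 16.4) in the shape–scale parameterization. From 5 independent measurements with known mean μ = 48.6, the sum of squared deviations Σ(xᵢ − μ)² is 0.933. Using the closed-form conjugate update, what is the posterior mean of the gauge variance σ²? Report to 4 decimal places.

With known mean μ and an Inverse-Gamma(α, β) prior on σ², the Normal likelihood is conjugate: posterior is Inv-Gamma(α + n/2, β + Σ(xᵢ−μ)²/2).
Posterior: Inv-Gamma(7.0 + 5/2, 16.4 + 0.933/2) = Inv-Gamma(9.50, 16.8665).
E[σ²|data] = β/(α−1) = 16.8665/8.50 = 1.9843.

1.9843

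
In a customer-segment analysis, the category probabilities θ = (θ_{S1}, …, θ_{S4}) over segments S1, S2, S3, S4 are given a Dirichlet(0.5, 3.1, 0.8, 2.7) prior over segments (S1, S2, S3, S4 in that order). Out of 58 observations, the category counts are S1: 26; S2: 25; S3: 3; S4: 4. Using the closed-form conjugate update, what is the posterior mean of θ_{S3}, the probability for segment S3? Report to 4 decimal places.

The Dirichlet prior is conjugate to the Multinomial likelihood: each posterior αⱼ = prior αⱼ + observed count nⱼ.
Posterior concentration: (26.5, 28.1, 3.8, 6.7), total = 65.1.
E[θ_{S3}|data] = α_{S3}/Σα = 3.8/65.1 = 0.0584.

0.0584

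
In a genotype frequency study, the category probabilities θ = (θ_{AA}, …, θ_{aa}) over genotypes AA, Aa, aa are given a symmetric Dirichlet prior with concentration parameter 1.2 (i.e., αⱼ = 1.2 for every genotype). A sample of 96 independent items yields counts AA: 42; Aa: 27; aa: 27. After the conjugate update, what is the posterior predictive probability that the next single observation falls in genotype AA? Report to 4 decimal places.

0.4337

The Dirichlet prior is conjugate to the Multinomial likelihood: each posterior αⱼ = prior αⱼ + observed count nⱼ.
Posterior concentration: (43.2, 28.2, 28.2), total = 99.6.
P(next = AA | data) = α_{AA}/Σα = 0.4337.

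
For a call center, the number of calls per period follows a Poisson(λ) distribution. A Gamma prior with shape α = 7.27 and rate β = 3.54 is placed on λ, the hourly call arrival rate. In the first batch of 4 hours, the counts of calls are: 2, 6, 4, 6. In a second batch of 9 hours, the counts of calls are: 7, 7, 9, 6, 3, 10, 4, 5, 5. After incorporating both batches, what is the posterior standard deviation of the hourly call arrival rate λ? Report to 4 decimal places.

0.5450

With a Gamma(shape α, rate β) prior, the Poisson likelihood is conjugate: the posterior is Gamma(α + ΣXᵢ, β + n).
Batch 1: sum of counts S = 18 over n = 4 hours.
After batch 1: Gamma(α+S, β+n) = Gamma(7.27+18, 3.54+4) = Gamma(25.27, 7.54).
Batch 2: sum of counts S = 56 over n = 9 hours.
After batch 2: Gamma(α+S, β+n) = Gamma(25.27+56, 7.54+9) = Gamma(81.27, 16.54).
SD = √α/β = √81.27/16.54 = 0.5450.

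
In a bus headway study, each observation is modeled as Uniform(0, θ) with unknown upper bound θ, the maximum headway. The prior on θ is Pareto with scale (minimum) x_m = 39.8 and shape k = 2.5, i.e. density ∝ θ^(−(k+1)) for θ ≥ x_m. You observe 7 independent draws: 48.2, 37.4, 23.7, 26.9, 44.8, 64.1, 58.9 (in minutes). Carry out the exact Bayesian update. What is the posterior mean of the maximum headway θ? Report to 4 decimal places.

71.6412

A Pareto(scale x_m, shape k) prior on the upper bound θ of Uniform(0, θ) is conjugate: posterior is Pareto(max(x_m, max xᵢ), k + n).
Sample maximum = 64.1; prior scale x_m = 39.8 → posterior scale = max = 64.1.
Posterior shape = 2.5 + 7 = 9.5.
E[θ|data] = k·x_m/(k−1) = 9.5·64.1/8.5 = 71.6412.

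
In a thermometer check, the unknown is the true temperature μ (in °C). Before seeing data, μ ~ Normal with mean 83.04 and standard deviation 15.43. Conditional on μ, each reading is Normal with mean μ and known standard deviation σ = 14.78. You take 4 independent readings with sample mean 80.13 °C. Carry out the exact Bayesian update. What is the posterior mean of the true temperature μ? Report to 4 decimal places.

For Normal data with known variance σ², a Normal(μ₀, σ₀²) prior on μ is conjugate. Posterior precision = 1/σ₀² + n/σ²; posterior mean is the precision-weighted average of μ₀ and x̄.
n·x̄ = 4·80.13 = 320.52.
σ₀² = 15.43² = 238.0849, σ² = 14.78² = 218.4484; σ² + n·σ₀² = 218.4484 + 4·238.0849 = 1170.788.
Posterior mean = (μ₀/σ₀² + n·x̄/σ²)/(1/σ₀² + n/σ²) = (σ²·μ₀ + σ₀²·n·x̄)/(σ² + n·σ₀²) = (218.4484·83.04 + 238.0849·320.52)/1170.788 = 94450.927284/1170.788 = 80.6730.

80.6730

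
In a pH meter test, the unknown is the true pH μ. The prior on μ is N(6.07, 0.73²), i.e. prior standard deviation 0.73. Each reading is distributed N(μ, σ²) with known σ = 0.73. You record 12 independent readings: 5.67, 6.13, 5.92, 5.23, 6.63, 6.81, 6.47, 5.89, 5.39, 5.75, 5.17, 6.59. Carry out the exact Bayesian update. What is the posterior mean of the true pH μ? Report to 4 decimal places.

5.9785

For Normal data with known variance σ², a Normal(μ₀, σ₀²) prior on μ is conjugate. Posterior precision = 1/σ₀² + n/σ²; posterior mean is the precision-weighted average of μ₀ and x̄.
Σxᵢ = 5.67 + 6.13 + 5.92 + 5.23 + 6.63 + 6.81 + 6.47 + 5.89 + 5.39 + 5.75 + 5.17 + 6.59 = 71.65, so n·x̄ = 71.65.
σ₀² = 0.73² = 0.5329, σ² = 0.73² = 0.5329; σ² + n·σ₀² = 0.5329 + 12·0.5329 = 6.9277.
Posterior mean = (μ₀/σ₀² + n·x̄/σ²)/(1/σ₀² + n/σ²) = (σ²·μ₀ + σ₀²·n·x̄)/(σ² + n·σ₀²) = (0.5329·6.07 + 0.5329·71.65)/6.9277 = 41.416988/6.9277 = 5.9785.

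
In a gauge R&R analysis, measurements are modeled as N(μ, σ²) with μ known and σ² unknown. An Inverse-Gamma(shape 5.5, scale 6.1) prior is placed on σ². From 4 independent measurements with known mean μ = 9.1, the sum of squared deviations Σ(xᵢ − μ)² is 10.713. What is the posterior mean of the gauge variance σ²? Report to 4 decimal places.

With known mean μ and an Inverse-Gamma(α, β) prior on σ², the Normal likelihood is conjugate: posterior is Inv-Gamma(α + n/2, β + Σ(xᵢ−μ)²/2).
Posterior: Inv-Gamma(5.5 + 4/2, 6.1 + 10.713/2) = Inv-Gamma(7.50, 11.4565).
E[σ²|data] = β/(α−1) = 11.4565/6.50 = 1.7625.

1.7625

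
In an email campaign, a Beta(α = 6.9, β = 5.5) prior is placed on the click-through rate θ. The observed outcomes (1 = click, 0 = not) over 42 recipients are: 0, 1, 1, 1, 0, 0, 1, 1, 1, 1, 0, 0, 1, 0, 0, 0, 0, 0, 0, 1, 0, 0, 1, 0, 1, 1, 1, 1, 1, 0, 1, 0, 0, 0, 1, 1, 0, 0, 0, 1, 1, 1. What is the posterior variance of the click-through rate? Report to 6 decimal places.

0.004510

The Beta prior is conjugate to a Binomial/Bernoulli likelihood; the update adds successes to α and failures to β.
Posterior: Beta(α+k, β+n−k) = Beta(6.9+21, 5.5+21) = Beta(27.9, 26.5).
Var = αβ/((α+β)²(α+β+1)) = 27.9·26.5/(54.4²·55.4) = 0.004510.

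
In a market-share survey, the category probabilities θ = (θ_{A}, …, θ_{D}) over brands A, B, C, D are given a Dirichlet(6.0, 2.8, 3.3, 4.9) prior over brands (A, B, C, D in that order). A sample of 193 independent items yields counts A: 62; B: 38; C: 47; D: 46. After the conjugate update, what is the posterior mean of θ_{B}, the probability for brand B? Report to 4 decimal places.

0.1943

The Dirichlet prior is conjugate to the Multinomial likelihood: each posterior αⱼ = prior αⱼ + observed count nⱼ.
Posterior concentration: (68.0, 40.8, 50.3, 50.9), total = 210.0.
E[θ_{B}|data] = α_{B}/Σα = 40.8/210.0 = 0.1943.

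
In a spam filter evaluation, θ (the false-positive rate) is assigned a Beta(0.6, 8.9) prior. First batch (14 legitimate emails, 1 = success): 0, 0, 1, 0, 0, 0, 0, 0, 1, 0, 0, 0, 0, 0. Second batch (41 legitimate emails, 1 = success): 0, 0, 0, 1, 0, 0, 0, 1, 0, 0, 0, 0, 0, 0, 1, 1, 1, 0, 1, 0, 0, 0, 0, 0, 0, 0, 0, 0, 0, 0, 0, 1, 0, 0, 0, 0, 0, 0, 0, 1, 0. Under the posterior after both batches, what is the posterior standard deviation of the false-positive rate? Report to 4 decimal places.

0.0458

The Beta prior is conjugate to a Binomial/Bernoulli likelihood; the update adds successes to α and failures to β.
After batch 1: Beta(0.6+2, 8.9+12) = Beta(2.6, 20.9).
After batch 2: Beta(2.6+8, 20.9+33) = Beta(10.6, 53.9).
Var = αβ/((α+β)²(α+β+1)) = 10.6·53.9/(64.5²·65.5) = 0.00209669; SD = √0.00209669 = 0.0458.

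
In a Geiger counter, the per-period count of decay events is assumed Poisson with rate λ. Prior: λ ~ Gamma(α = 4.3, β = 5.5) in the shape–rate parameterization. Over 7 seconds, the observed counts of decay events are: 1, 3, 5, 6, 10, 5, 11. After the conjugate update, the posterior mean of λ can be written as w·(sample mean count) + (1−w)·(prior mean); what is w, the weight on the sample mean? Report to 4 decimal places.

With a Gamma(shape α, rate β) prior, the Poisson likelihood is conjugate: the posterior is Gamma(α + ΣXᵢ, β + n).
Posterior mean = (α₀+S)/(β₀+n) = [n/(β₀+n)]·(S/n) + [β₀/(β₀+n)]·(α₀/β₀), so only n and β₀ enter the weight.
Weight on data w = n/(β₀+n) = 7/(5.5+7) = 7/12.5 = 0.5600.

0.5600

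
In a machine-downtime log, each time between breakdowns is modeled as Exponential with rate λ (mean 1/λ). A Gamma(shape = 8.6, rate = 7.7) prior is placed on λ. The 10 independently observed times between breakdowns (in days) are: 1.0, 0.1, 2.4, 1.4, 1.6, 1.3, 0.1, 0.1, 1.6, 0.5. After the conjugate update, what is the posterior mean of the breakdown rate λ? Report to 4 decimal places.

With a Gamma(shape α, rate β) prior on the exponential rate λ, the posterior after n observations with total T = Σxᵢ is Gamma(α+n, β+T).
Sum of observations T = 10.1 days; n = 10.
Posterior: Gamma(8.6+10, 7.7+10.1) = Gamma(18.6, 17.8).
Posterior mean of λ = α/β = 18.6/17.8 = 1.0449.

1.0449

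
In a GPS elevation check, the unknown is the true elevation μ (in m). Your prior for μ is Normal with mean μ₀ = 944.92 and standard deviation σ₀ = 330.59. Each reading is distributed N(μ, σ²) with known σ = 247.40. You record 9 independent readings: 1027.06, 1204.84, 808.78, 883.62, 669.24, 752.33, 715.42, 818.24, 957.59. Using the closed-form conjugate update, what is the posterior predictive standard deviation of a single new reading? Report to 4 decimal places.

260.0175

For Normal data with known variance σ², a Normal(μ₀, σ₀²) prior on μ is conjugate. Posterior precision = 1/σ₀² + n/σ²; posterior mean is the precision-weighted average of μ₀ and x̄.
σ₀² = 330.59² = 109289.7481, σ² = 247.40² = 61206.76; σ² + n·σ₀² = 61206.76 + 9·109289.7481 = 1044814.4929.
Posterior precision = 1/σ₀² + n/σ² = 1/109289.7481 + 9/61206.76 = (σ² + n·σ₀²)/(σ₀²σ²) = 1044814.4929/(109289.7481·61206.76); posterior variance σₙ² = σ₀²σ²/(σ² + n·σ₀²) = 109289.7481·61206.76/1044814.4929 = 6402.353172.
Predictive variance for one new observation = σₙ² + σ² = 109289.7481·61206.76/1044814.4929 + 61206.76 = σ²·(σ₀² + 1044814.4929)/1044814.4929 = 61206.76·1154104.241/1044814.4929 = 67609.113172; SD = √(61206.76·1154104.241/1044814.4929) = 260.0175.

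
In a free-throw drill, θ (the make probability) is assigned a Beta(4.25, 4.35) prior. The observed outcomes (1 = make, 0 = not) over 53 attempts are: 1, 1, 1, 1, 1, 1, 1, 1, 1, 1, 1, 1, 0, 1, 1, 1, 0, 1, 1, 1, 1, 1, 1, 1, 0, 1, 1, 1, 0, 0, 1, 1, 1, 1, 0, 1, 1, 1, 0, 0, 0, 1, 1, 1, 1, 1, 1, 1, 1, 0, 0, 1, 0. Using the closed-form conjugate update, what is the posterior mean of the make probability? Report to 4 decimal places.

0.7346

The Beta prior is conjugate to a Binomial/Bernoulli likelihood; the update adds successes to α and failures to β.
Posterior: Beta(α+k, β+n−k) = Beta(4.25+41, 4.35+12) = Beta(45.25, 16.35).
Posterior mean = α/(α+β) = 45.25/61.60 = 0.7346.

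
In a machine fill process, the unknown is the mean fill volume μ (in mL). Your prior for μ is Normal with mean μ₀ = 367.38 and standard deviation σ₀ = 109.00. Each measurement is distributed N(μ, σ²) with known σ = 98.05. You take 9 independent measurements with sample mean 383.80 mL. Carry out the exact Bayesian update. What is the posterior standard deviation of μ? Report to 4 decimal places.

31.3063

For Normal data with known variance σ², a Normal(μ₀, σ₀²) prior on μ is conjugate. Posterior precision = 1/σ₀² + n/σ²; posterior mean is the precision-weighted average of μ₀ and x̄.
σ₀² = 109.00² = 11881, σ² = 98.05² = 9613.8025; σ² + n·σ₀² = 9613.8025 + 9·11881 = 116542.8025.
Posterior precision = 1/σ₀² + n/σ² = 1/11881 + 9/9613.8025 = (σ² + n·σ₀²)/(σ₀²σ²) = 116542.8025/(11881·9613.8025); posterior variance σₙ² = σ₀²σ²/(σ² + n·σ₀²) = 11881·9613.8025/116542.8025 = 980.082725.
Posterior SD = √σₙ² = √(11881·9613.8025/116542.8025) = 31.3063.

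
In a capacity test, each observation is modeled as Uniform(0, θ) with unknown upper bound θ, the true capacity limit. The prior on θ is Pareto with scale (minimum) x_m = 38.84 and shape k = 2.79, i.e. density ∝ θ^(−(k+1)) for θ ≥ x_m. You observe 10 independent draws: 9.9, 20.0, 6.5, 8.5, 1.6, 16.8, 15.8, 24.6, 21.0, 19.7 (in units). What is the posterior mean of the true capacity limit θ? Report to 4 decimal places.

42.1343

A Pareto(scale x_m, shape k) prior on the upper bound θ of Uniform(0, θ) is conjugate: posterior is Pareto(max(x_m, max xᵢ), k + n).
Sample maximum = 24.6; prior scale x_m = 38.84 → posterior scale = max = 38.84.
Posterior shape = 2.79 + 10 = 12.79.
E[θ|data] = k·x_m/(k−1) = 12.79·38.84/11.79 = 42.1343.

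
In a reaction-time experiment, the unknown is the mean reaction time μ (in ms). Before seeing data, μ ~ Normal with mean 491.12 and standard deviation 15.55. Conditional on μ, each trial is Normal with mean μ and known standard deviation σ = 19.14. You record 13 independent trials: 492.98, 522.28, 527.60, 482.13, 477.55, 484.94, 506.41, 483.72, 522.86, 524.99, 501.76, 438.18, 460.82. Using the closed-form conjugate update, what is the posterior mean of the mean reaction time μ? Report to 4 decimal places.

For Normal data with known variance σ², a Normal(μ₀, σ₀²) prior on μ is conjugate. Posterior precision = 1/σ₀² + n/σ²; posterior mean is the precision-weighted average of μ₀ and x̄.
Σxᵢ = 492.98 + 522.28 + 527.60 + 482.13 + 477.55 + 484.94 + 506.41 + 483.72 + 522.86 + 524.99 + 501.76 + 438.18 + 460.82 = 6426.22, so n·x̄ = 6426.22.
σ₀² = 15.55² = 241.8025, σ² = 19.14² = 366.3396; σ² + n·σ₀² = 366.3396 + 13·241.8025 = 3509.7721.
Posterior mean = (μ₀/σ₀² + n·x̄/σ²)/(1/σ₀² + n/σ²) = (σ²·μ₀ + σ₀²·n·x̄)/(σ² + n·σ₀²) = (366.3396·491.12 + 241.8025·6426.22)/3509.7721 = 1733792.765902/3509.7721 = 493.9901.

493.9901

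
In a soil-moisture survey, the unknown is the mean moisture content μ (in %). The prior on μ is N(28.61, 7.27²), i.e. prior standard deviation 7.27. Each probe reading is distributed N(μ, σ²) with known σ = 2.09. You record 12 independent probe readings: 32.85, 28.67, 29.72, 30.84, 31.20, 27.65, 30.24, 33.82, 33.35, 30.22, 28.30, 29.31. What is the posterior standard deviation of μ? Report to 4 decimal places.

0.6013

For Normal data with known variance σ², a Normal(μ₀, σ₀²) prior on μ is conjugate. Posterior precision = 1/σ₀² + n/σ²; posterior mean is the precision-weighted average of μ₀ and x̄.
σ₀² = 7.27² = 52.8529, σ² = 2.09² = 4.3681; σ² + n·σ₀² = 4.3681 + 12·52.8529 = 638.6029.
Posterior precision = 1/σ₀² + n/σ² = 1/52.8529 + 12/4.3681 = (σ² + n·σ₀²)/(σ₀²σ²) = 638.6029/(52.8529·4.3681); posterior variance σₙ² = σ₀²σ²/(σ² + n·σ₀²) = 52.8529·4.3681/638.6029 = 0.361518.
Posterior SD = √σₙ² = √(52.8529·4.3681/638.6029) = 0.6013.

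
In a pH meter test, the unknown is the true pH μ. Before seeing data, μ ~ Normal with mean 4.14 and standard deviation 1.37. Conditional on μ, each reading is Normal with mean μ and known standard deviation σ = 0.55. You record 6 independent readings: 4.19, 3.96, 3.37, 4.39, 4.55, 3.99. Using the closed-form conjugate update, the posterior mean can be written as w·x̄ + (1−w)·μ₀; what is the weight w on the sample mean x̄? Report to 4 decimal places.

0.9738

For Normal data with known variance σ², a Normal(μ₀, σ₀²) prior on μ is conjugate. Posterior precision = 1/σ₀² + n/σ²; posterior mean is the precision-weighted average of μ₀ and x̄.
σ₀² = 1.37² = 1.8769, σ² = 0.55² = 0.3025. Prior precision 1/σ₀² = 1/1.8769; data precision n/σ² = 6/0.3025.
w = (n/σ²)/(1/σ₀² + n/σ²) = n·σ₀²/(σ² + n·σ₀²) = 6·1.8769/(0.3025 + 6·1.8769) = 11.2614/11.5639 = 0.9738.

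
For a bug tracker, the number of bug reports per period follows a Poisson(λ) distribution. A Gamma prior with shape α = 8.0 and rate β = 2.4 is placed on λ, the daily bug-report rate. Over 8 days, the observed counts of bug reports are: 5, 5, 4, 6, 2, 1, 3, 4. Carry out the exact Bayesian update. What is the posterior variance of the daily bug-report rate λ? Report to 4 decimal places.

0.3513

With a Gamma(shape α, rate β) prior, the Poisson likelihood is conjugate: the posterior is Gamma(α + ΣXᵢ, β + n).
Sum of counts S = 30 over n = 8 days.
Posterior: Gamma(α+S, β+n) = Gamma(8.0+30, 2.4+8) = Gamma(38.0, 10.4).
Var = α/β² = 38.0/10.4² = 0.3513.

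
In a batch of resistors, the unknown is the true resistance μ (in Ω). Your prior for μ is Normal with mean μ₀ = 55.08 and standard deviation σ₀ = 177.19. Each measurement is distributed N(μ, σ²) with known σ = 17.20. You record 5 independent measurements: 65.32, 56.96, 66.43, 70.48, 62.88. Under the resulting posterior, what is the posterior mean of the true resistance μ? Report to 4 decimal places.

For Normal data with known variance σ², a Normal(μ₀, σ₀²) prior on μ is conjugate. Posterior precision = 1/σ₀² + n/σ²; posterior mean is the precision-weighted average of μ₀ and x̄.
Σxᵢ = 65.32 + 56.96 + 66.43 + 70.48 + 62.88 = 322.07, so n·x̄ = 322.07.
σ₀² = 177.19² = 31396.2961, σ² = 17.20² = 295.84; σ² + n·σ₀² = 295.84 + 5·31396.2961 = 157277.3205.
Posterior mean = (μ₀/σ₀² + n·x̄/σ²)/(1/σ₀² + n/σ²) = (σ²·μ₀ + σ₀²·n·x̄)/(σ² + n·σ₀²) = (295.84·55.08 + 31396.2961·322.07)/157277.3205 = 10128099.952127/157277.3205 = 64.3964.

64.3964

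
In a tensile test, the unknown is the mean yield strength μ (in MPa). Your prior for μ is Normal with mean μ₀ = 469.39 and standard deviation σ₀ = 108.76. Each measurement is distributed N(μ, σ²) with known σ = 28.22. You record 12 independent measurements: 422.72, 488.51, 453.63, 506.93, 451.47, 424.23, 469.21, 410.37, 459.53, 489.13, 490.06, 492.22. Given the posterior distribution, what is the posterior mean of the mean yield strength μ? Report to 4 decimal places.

For Normal data with known variance σ², a Normal(μ₀, σ₀²) prior on μ is conjugate. Posterior precision = 1/σ₀² + n/σ²; posterior mean is the precision-weighted average of μ₀ and x̄.
Σxᵢ = 422.72 + 488.51 + 453.63 + 506.93 + 451.47 + 424.23 + 469.21 + 410.37 + 459.53 + 489.13 + 490.06 + 492.22 = 5558.01, so n·x̄ = 5558.01.
σ₀² = 108.76² = 11828.7376, σ² = 28.22² = 796.3684; σ² + n·σ₀² = 796.3684 + 12·11828.7376 = 142741.2196.
Posterior mean = (μ₀/σ₀² + n·x̄/σ²)/(1/σ₀² + n/σ²) = (σ²·μ₀ + σ₀²·n·x̄)/(σ² + n·σ₀²) = (796.3684·469.39 + 11828.7376·5558.01)/142741.2196 = 66118049.231452/142741.2196 = 463.2022.

463.2022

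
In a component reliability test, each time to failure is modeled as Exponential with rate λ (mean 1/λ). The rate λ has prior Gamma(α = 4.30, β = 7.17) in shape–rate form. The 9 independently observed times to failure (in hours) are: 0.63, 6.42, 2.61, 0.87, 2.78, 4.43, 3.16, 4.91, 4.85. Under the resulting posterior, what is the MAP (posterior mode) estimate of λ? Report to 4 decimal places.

With a Gamma(shape α, rate β) prior on the exponential rate λ, the posterior after n observations with total T = Σxᵢ is Gamma(α+n, β+T).
Sum of observations T = 30.66 hours; n = 9.
Posterior: Gamma(4.30+9, 7.17+30.66) = Gamma(13.30, 37.83).
Mode = (α−1)/β = 0.3251.

0.3251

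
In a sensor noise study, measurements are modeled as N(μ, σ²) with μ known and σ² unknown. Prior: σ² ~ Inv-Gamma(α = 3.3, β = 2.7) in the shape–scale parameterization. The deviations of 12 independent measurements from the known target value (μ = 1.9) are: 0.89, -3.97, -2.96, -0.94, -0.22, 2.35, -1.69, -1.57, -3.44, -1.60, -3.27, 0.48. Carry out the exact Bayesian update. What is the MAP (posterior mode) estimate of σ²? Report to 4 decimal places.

With known mean μ and an Inverse-Gamma(α, β) prior on σ², the Normal likelihood is conjugate: posterior is Inv-Gamma(α + n/2, β + Σ(xᵢ−μ)²/2).
Σ(xᵢ−μ)² = (0.89)² + (-3.97)² + (-2.96)² + (-0.94)² + (-0.22)² + (2.35)² + (-1.69)² + (-1.57)² + (-3.44)² + (-1.60)² + (-3.27)² + (0.48)² = 62.4070.
Posterior: Inv-Gamma(3.3 + 12/2, 2.7 + 62.4070/2) = Inv-Gamma(9.30, 33.90350).
Mode = β/(α+1) = 33.90350/10.30 = 3.2916.

3.2916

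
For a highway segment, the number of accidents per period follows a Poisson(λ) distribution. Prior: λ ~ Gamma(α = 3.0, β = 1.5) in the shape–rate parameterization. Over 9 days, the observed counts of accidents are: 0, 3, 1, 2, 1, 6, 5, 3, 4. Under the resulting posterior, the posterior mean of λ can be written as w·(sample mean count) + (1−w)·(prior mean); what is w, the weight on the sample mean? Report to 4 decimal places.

With a Gamma(shape α, rate β) prior, the Poisson likelihood is conjugate: the posterior is Gamma(α + ΣXᵢ, β + n).
Posterior mean = (α₀+S)/(β₀+n) = [n/(β₀+n)]·(S/n) + [β₀/(β₀+n)]·(α₀/β₀), so only n and β₀ enter the weight.
Weight on data w = n/(β₀+n) = 9/(1.5+9) = 9/10.5 = 0.8571.

0.8571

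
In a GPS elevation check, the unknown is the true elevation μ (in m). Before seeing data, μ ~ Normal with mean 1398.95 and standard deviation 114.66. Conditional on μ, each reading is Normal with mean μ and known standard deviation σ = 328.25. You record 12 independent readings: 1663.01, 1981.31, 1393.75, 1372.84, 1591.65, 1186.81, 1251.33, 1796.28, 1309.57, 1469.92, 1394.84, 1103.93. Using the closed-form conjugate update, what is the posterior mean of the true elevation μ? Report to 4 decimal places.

For Normal data with known variance σ², a Normal(μ₀, σ₀²) prior on μ is conjugate. Posterior precision = 1/σ₀² + n/σ²; posterior mean is the precision-weighted average of μ₀ and x̄.
Σxᵢ = 1663.01 + 1981.31 + 1393.75 + 1372.84 + 1591.65 + 1186.81 + 1251.33 + 1796.28 + 1309.57 + 1469.92 + 1394.84 + 1103.93 = 17515.24, so n·x̄ = 17515.24.
σ₀² = 114.66² = 13146.9156, σ² = 328.25² = 107748.0625; σ² + n·σ₀² = 107748.0625 + 12·13146.9156 = 265511.0497.
Posterior mean = (μ₀/σ₀² + n·x̄/σ²)/(1/σ₀² + n/σ²) = (σ²·μ₀ + σ₀²·n·x̄)/(σ² + n·σ₀²) = (107748.0625·1398.95 + 13146.9156·17515.24)/265511.0497 = 381005534.028119/265511.0497 = 1434.9894.

1434.9894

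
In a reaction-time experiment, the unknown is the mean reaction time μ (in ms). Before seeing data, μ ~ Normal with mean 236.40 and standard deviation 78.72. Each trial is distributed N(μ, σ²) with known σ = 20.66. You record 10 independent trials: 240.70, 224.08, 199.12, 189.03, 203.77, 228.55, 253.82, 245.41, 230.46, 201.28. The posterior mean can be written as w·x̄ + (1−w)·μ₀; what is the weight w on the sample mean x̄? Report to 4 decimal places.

0.9932

For Normal data with known variance σ², a Normal(μ₀, σ₀²) prior on μ is conjugate. Posterior precision = 1/σ₀² + n/σ²; posterior mean is the precision-weighted average of μ₀ and x̄.
σ₀² = 78.72² = 6196.8384, σ² = 20.66² = 426.8356. Prior precision 1/σ₀² = 1/6196.8384; data precision n/σ² = 10/426.8356.
w = (n/σ²)/(1/σ₀² + n/σ²) = n·σ₀²/(σ² + n·σ₀²) = 10·6196.8384/(426.8356 + 10·6196.8384) = 61968.384/62395.2196 = 0.9932.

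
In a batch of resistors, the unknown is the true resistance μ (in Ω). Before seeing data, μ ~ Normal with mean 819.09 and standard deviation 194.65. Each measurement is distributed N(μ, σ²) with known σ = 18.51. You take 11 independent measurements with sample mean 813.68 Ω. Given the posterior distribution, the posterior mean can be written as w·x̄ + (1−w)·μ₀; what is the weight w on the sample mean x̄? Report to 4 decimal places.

0.9992

For Normal data with known variance σ², a Normal(μ₀, σ₀²) prior on μ is conjugate. Posterior precision = 1/σ₀² + n/σ²; posterior mean is the precision-weighted average of μ₀ and x̄.
σ₀² = 194.65² = 37888.6225, σ² = 18.51² = 342.6201. Prior precision 1/σ₀² = 1/37888.6225; data precision n/σ² = 11/342.6201.
w = (n/σ²)/(1/σ₀² + n/σ²) = n·σ₀²/(σ² + n·σ₀²) = 11·37888.6225/(342.6201 + 11·37888.6225) = 416774.8475/417117.4676 = 0.9992.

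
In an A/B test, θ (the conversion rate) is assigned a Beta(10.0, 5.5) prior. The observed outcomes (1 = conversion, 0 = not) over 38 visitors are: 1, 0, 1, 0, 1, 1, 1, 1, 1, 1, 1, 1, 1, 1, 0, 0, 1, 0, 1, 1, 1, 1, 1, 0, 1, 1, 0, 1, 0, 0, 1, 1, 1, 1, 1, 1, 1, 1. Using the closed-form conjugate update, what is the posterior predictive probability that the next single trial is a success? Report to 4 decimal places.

The Beta prior is conjugate to a Binomial/Bernoulli likelihood; the update adds successes to α and failures to β.
Posterior: Beta(α+k, β+n−k) = Beta(10.0+29, 5.5+9) = Beta(39.0, 14.5).
For a single future Bernoulli trial, P(success | data) = α/(α+β) = 0.7290.

0.7290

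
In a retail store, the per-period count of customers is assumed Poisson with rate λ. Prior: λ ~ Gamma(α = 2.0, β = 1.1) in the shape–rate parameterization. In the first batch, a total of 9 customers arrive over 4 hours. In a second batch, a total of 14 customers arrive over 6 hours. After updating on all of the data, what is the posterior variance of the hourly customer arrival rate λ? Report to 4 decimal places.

0.2029

With a Gamma(shape α, rate β) prior, the Poisson likelihood is conjugate: the posterior is Gamma(α + ΣXᵢ, β + n).
After batch 1: Gamma(α+S, β+n) = Gamma(2.0+9, 1.1+4) = Gamma(11.0, 5.1).
After batch 2: Gamma(α+S, β+n) = Gamma(11.0+14, 5.1+6) = Gamma(25.0, 11.1).
Var = α/β² = 25.0/11.1² = 0.2029.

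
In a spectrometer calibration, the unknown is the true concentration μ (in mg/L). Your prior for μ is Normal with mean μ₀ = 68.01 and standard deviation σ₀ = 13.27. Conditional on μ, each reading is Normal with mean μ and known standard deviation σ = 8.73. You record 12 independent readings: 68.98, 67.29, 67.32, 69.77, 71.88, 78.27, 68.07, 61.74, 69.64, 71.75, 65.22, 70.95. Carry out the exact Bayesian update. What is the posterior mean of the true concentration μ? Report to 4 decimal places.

69.1972

For Normal data with known variance σ², a Normal(μ₀, σ₀²) prior on μ is conjugate. Posterior precision = 1/σ₀² + n/σ²; posterior mean is the precision-weighted average of μ₀ and x̄.
Σxᵢ = 68.98 + 67.29 + 67.32 + 69.77 + 71.88 + 78.27 + 68.07 + 61.74 + 69.64 + 71.75 + 65.22 + 70.95 = 830.88, so n·x̄ = 830.88.
σ₀² = 13.27² = 176.0929, σ² = 8.73² = 76.2129; σ² + n·σ₀² = 76.2129 + 12·176.0929 = 2189.3277.
Posterior mean = (μ₀/σ₀² + n·x̄/σ²)/(1/σ₀² + n/σ²) = (σ²·μ₀ + σ₀²·n·x̄)/(σ² + n·σ₀²) = (76.2129·68.01 + 176.0929·830.88)/2189.3277 = 151495.308081/2189.3277 = 69.1972.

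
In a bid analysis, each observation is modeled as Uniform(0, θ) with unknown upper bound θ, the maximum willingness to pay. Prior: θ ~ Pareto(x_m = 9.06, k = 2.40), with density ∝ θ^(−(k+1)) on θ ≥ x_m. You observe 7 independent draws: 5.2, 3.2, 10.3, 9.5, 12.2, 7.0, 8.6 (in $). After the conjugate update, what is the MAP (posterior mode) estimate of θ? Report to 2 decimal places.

12.20

A Pareto(scale x_m, shape k) prior on the upper bound θ of Uniform(0, θ) is conjugate: posterior is Pareto(max(x_m, max xᵢ), k + n).
Sample maximum = 12.2; prior scale x_m = 9.06 → posterior scale = max = 12.20.
Posterior shape = 2.40 + 7 = 9.40.
The Pareto density is decreasing on [x_m, ∞), so the mode is x_m = 12.20.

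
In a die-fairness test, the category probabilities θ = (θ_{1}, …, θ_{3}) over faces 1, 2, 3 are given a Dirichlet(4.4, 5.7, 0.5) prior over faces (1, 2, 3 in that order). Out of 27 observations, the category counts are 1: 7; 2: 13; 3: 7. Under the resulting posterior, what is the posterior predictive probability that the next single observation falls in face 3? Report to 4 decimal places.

0.1995

The Dirichlet prior is conjugate to the Multinomial likelihood: each posterior αⱼ = prior αⱼ + observed count nⱼ.
Posterior concentration: (11.4, 18.7, 7.5), total = 37.6.
P(next = 3 | data) = α_{3}/Σα = 0.1995.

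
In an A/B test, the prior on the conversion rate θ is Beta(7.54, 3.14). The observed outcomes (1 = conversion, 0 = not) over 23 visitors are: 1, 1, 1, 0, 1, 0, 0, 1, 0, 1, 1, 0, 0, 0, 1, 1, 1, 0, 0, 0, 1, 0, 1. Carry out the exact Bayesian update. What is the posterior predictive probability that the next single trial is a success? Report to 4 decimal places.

0.5802

The Beta prior is conjugate to a Binomial/Bernoulli likelihood; the update adds successes to α and failures to β.
Posterior: Beta(α+k, β+n−k) = Beta(7.54+12, 3.14+11) = Beta(19.54, 14.14).
For a single future Bernoulli trial, P(success | data) = α/(α+β) = 0.5802.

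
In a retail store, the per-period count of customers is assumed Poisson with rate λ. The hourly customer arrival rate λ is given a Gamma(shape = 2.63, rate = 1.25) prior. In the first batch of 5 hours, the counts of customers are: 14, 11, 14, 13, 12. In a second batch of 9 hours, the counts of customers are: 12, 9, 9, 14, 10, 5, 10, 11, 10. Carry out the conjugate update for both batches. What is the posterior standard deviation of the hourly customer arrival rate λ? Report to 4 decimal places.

With a Gamma(shape α, rate β) prior, the Poisson likelihood is conjugate: the posterior is Gamma(α + ΣXᵢ, β + n).
Batch 1: sum of counts S = 64 over n = 5 hours.
After batch 1: Gamma(α+S, β+n) = Gamma(2.63+64, 1.25+5) = Gamma(66.63, 6.25).
Batch 2: sum of counts S = 90 over n = 9 hours.
After batch 2: Gamma(α+S, β+n) = Gamma(66.63+90, 6.25+9) = Gamma(156.63, 15.25).
SD = √α/β = √156.63/15.25 = 0.8207.

0.8207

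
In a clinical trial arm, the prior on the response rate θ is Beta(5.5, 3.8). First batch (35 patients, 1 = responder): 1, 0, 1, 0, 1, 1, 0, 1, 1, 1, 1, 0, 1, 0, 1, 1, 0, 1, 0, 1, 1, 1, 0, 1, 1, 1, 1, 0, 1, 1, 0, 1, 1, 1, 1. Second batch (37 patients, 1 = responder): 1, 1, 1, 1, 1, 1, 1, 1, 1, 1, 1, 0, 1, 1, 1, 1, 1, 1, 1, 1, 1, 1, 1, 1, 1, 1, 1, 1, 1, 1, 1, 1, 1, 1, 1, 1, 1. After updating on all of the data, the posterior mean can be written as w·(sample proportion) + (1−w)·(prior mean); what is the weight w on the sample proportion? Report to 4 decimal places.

0.8856

The Beta prior is conjugate to a Binomial/Bernoulli likelihood; the update adds successes to α and failures to β.
Total number of patients: n = 35 + 37 = 72.
Posterior mean = (α₀+k)/(α₀+β₀+n) = [n/(α₀+β₀+n)]·(k/n) + [(α₀+β₀)/(α₀+β₀+n)]·α₀/(α₀+β₀), so only n and the prior enter the weight.
The weight on the data is w = n/(α₀+β₀+n) = 72/(5.5+3.8+72) = 72/81.3 = 0.8856.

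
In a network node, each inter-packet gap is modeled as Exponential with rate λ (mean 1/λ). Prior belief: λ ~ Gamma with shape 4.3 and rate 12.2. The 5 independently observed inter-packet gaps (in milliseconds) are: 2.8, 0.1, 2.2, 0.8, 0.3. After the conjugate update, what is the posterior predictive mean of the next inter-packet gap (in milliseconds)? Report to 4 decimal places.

With a Gamma(shape α, rate β) prior on the exponential rate λ, the posterior after n observations with total T = Σxᵢ is Gamma(α+n, β+T).
Sum of observations T = 6.2 milliseconds; n = 5.
Posterior: Gamma(4.3+5, 12.2+6.2) = Gamma(9.3, 18.4).
The predictive distribution for the next observation is Lomax; its mean is β/(α−1) = 18.4/8.3 = 2.2169.

2.2169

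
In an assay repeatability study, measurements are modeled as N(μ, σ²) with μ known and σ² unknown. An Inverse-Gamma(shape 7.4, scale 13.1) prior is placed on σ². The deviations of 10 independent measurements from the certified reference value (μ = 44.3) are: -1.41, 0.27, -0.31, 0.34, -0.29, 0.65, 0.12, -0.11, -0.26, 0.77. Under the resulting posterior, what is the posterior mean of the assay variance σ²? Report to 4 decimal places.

With known mean μ and an Inverse-Gamma(α, β) prior on σ², the Normal likelihood is conjugate: posterior is Inv-Gamma(α + n/2, β + Σ(xᵢ−μ)²/2).
Σ(xᵢ−μ)² = (-1.41)² + (0.27)² + (-0.31)² + (0.34)² + (-0.29)² + (0.65)² + (0.12)² + (-0.11)² + (-0.26)² + (0.77)² = 3.4663.
Posterior: Inv-Gamma(7.4 + 10/2, 13.1 + 3.4663/2) = Inv-Gamma(12.40, 14.83315).
E[σ²|data] = β/(α−1) = 14.83315/11.40 = 1.3012.

1.3012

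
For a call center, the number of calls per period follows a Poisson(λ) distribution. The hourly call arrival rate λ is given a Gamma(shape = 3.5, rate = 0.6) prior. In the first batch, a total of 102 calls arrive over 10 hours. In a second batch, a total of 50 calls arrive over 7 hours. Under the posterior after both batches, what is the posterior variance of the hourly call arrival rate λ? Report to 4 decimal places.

With a Gamma(shape α, rate β) prior, the Poisson likelihood is conjugate: the posterior is Gamma(α + ΣXᵢ, β + n).
After batch 1: Gamma(α+S, β+n) = Gamma(3.5+102, 0.6+10) = Gamma(105.5, 10.6).
After batch 2: Gamma(α+S, β+n) = Gamma(105.5+50, 10.6+7) = Gamma(155.5, 17.6).
Var = α/β² = 155.5/17.6² = 0.5020.

0.5020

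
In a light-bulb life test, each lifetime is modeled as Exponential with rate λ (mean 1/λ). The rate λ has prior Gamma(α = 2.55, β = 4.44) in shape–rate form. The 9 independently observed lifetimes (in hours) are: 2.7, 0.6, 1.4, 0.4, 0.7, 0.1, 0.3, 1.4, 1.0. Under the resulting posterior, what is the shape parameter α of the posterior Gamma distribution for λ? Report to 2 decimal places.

With a Gamma(shape α, rate β) prior on the exponential rate λ, the posterior after n observations with total T = Σxᵢ is Gamma(α+n, β+T).
Sum of observations T = 8.6 hours; n = 9.
Posterior: Gamma(2.55+9, 4.44+8.6) = Gamma(11.55, 13.04).
Posterior α = 11.55.

11.55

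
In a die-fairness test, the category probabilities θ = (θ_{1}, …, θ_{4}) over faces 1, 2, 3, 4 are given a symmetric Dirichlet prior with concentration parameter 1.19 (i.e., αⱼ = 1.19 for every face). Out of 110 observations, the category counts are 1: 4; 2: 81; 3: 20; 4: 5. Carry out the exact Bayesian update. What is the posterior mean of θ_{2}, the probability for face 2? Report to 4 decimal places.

The Dirichlet prior is conjugate to the Multinomial likelihood: each posterior αⱼ = prior αⱼ + observed count nⱼ.
Posterior concentration: (5.19, 82.19, 21.19, 6.19), total = 114.76.
E[θ_{2}|data] = α_{2}/Σα = 82.19/114.76 = 0.7162.

0.7162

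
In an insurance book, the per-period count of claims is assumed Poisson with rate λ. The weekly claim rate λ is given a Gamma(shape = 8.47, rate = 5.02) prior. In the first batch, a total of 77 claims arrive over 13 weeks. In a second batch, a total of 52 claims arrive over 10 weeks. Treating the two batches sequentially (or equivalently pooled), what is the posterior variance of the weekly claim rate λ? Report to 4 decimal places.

With a Gamma(shape α, rate β) prior, the Poisson likelihood is conjugate: the posterior is Gamma(α + ΣXᵢ, β + n).
After batch 1: Gamma(α+S, β+n) = Gamma(8.47+77, 5.02+13) = Gamma(85.47, 18.02).
After batch 2: Gamma(α+S, β+n) = Gamma(85.47+52, 18.02+10) = Gamma(137.47, 28.02).
Var = α/β² = 137.47/28.02² = 0.1751.

0.1751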